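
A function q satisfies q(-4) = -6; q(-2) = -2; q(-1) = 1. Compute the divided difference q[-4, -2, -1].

1/3

q[-4,-2] = (-2 - (-6)) / (-2 - (-4)) = 2
q[-2,-1] = (1 - (-2)) / (-1 - (-2)) = 3
q[-4,-2,-1] = (3 - 2) / (-1 - (-4)) = 1/3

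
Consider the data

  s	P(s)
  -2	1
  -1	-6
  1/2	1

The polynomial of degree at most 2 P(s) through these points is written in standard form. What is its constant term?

Build the Lagrange basis polynomials:
L_0(s) = (s + 1)(s - 1/2) / [5/2] = (2/5)s^2 + (1/5)s - 1/5
L_1(s) = (s + 2)(s - 1/2) / [-3/2] = -(2/3)s^2 - s + 2/3
L_2(s) = (s + 2)(s + 1) / [15/4] = (4/15)s^2 + (4/5)s + 8/15
P(s) = 1·L_0 + (-6)·L_1 + 1·L_2
Only the constant term is needed; take it from each L_i and combine:
1·(-1/5) + (-6)·(2/3) + 1·(8/15) = -11/3

-11/3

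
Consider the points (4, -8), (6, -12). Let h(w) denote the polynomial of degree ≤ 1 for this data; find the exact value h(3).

-6

L_0(3) = (-3)/[(-2)] = 3/2
L_1(3) = (-1)/[(2)] = -1/2
Sum: (-8)·(3/2) + (-12)·(-1/2) = -6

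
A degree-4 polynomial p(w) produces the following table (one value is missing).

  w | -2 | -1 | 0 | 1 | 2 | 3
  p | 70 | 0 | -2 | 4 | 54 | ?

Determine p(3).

280

The 5 known values determine p uniquely (degree ≤ 4).
L_0(3) = (4)·(3)·(2)·(1)/[(-1)·(-2)·(-3)·(-4)] = 1
L_1(3) = (5)·(3)·(2)·(1)/[(1)·(-1)·(-2)·(-3)] = -5
L_2(3) = (5)·(4)·(2)·(1)/[(2)·(1)·(-1)·(-2)] = 10
L_3(3) = (5)·(4)·(3)·(1)/[(3)·(2)·(1)·(-1)] = -10
L_4(3) = (5)·(4)·(3)·(2)/[(4)·(3)·(2)·(1)] = 5
Sum: 70·(1) + 0 + (-2)·(10) + 4·(-10) + 54·(5) = 280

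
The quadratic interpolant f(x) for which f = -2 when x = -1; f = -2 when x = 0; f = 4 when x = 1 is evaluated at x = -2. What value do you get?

Evaluate each Lagrange basis at x = -2:
L_0(-2) = (-2)·(-3)/[(-1)·(-2)] = 3
L_1(-2) = (-1)·(-3)/[(1)·(-1)] = -3
L_2(-2) = (-1)·(-2)/[(2)·(1)] = 1
Sum: (-2)·(3) + (-2)·(-3) + 4·(1) = 4

4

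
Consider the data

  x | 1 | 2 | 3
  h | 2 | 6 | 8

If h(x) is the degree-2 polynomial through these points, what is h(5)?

Evaluate each Lagrange basis at x = 5:
L_0(5) = (3)·(2)/[(-1)·(-2)] = 3
L_1(5) = (4)·(2)/[(1)·(-1)] = -8
L_2(5) = (4)·(3)/[(2)·(1)] = 6
Sum: 2·(3) + 6·(-8) + 8·(6) = 6

6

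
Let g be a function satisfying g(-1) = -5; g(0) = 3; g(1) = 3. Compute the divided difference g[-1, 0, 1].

g[-1,0] = (3 - (-5)) / (0 - (-1)) = 8
g[0,1] = (3 - 3) / (1 - 0) = 0
g[-1,0,1] = (0 - 8) / (1 - (-1)) = -4

-4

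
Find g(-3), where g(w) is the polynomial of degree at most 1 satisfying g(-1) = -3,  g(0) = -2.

Evaluate each Lagrange basis at w = -3:
L_0(-3) = (-3)/[(-1)] = 3
L_1(-3) = (-2)/[(1)] = -2
Sum: (-3)·(3) + (-2)·(-2) = -5

-5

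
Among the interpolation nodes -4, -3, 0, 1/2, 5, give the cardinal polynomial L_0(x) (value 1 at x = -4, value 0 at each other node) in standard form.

L_0(x) = (x + 3)x(x - 1/2)(x - 5) / [(-1)·(-4)·(-9/2)·(-9)]
       = (x^4 - (5/2)x^3 - 14x^2 + (15/2)x) / (162)

L_0(x) = (1/162)x^4 - (5/324)x^3 - (7/81)x^2 + (5/108)x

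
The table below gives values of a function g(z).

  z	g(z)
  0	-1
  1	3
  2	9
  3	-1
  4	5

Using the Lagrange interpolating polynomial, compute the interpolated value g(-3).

929

L_0(-3) = (-4)·(-5)·(-6)·(-7)/[(-1)·(-2)·(-3)·(-4)] = 35
L_1(-3) = (-3)·(-5)·(-6)·(-7)/[(1)·(-1)·(-2)·(-3)] = -105
L_2(-3) = (-3)·(-4)·(-6)·(-7)/[(2)·(1)·(-1)·(-2)] = 126
L_3(-3) = (-3)·(-4)·(-5)·(-7)/[(3)·(2)·(1)·(-1)] = -70
L_4(-3) = (-3)·(-4)·(-5)·(-6)/[(4)·(3)·(2)·(1)] = 15
Sum: (-1)·(35) + 3·(-105) + 9·(126) + (-1)·(-70) + 5·(15) = 929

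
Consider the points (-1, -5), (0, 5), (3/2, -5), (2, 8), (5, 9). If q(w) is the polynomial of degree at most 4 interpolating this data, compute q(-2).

-2098/15

Evaluate each Lagrange basis at w = -2:
L_0(-2) = (-2)·(-7/2)·(-4)·(-7)/[(-1)·(-5/2)·(-3)·(-6)] = 196/45
L_1(-2) = (-1)·(-7/2)·(-4)·(-7)/[(1)·(-3/2)·(-2)·(-5)] = -98/15
L_2(-2) = (-1)·(-2)·(-4)·(-7)/[(5/2)·(3/2)·(-1/2)·(-7/2)] = 128/15
L_3(-2) = (-1)·(-2)·(-7/2)·(-7)/[(3)·(2)·(1/2)·(-3)] = -49/9
L_4(-2) = (-1)·(-2)·(-7/2)·(-4)/[(6)·(5)·(7/2)·(3)] = 4/45
Sum: (-5)·(196/45) + 5·(-98/15) + (-5)·(128/15) + 8·(-49/9) + 9·(4/45) = -2098/15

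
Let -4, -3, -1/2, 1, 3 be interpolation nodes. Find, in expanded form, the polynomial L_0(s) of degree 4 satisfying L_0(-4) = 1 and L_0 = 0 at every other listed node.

L_0(s) = (2/245)s^4 - (1/245)s^3 - (19/245)s^2 + (9/245)s + 9/245

L_0(s) = (s + 3)(s + 1/2)(s - 1)(s - 3) / [(-1)·(-7/2)·(-5)·(-7)]
       = (s^4 - (1/2)s^3 - (19/2)s^2 + (9/2)s + 9/2) / (245/2)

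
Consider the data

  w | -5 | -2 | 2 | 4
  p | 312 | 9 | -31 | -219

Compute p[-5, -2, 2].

p[-5,-2] = (9 - 312) / (-2 - (-5)) = -101
p[-2,2] = (-31 - 9) / (2 - (-2)) = -10
p[-5,-2,2] = (-10 - (-101)) / (2 - (-5)) = 13

13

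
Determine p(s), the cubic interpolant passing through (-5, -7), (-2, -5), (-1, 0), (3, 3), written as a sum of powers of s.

Build the Lagrange basis polynomials:
L_0(s) = (s + 2)(s + 1)(s - 3) / [-96] = -(1/96)s^3 + (7/96)s + 1/16
L_1(s) = (s + 5)(s + 1)(s - 3) / [15] = (1/15)s^3 + (1/5)s^2 - (13/15)s - 1
L_2(s) = (s + 5)(s + 2)(s - 3) / [-16] = -(1/16)s^3 - (1/4)s^2 + (11/16)s + 15/8
L_3(s) = (s + 5)(s + 2)(s + 1) / [160] = (1/160)s^3 + (1/20)s^2 + (17/160)s + 1/16
p(s) = (-7)·L_0 + (-5)·L_1 + 0·L_2 + 3·L_3
  (-7)·L_0(s) = (7/96)s^3 - (49/96)s - 7/16
  (-5)·L_1(s) = -(1/3)s^3 - s^2 + (13/3)s + 5
  0·L_2(s) = 0
  3·L_3(s) = (3/160)s^3 + (3/20)s^2 + (51/160)s + 3/16
Adding term by term: -(29/120)s^3 - (17/20)s^2 + (497/120)s + 19/4

p(s) = -(29/120)s^3 - (17/20)s^2 + (497/120)s + 19/4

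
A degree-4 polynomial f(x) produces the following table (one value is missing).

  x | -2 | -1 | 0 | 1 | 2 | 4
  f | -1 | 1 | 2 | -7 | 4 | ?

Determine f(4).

401

The 5 known values determine f uniquely (degree ≤ 4).
L_0(4) = (5)·(4)·(3)·(2)/[(-1)·(-2)·(-3)·(-4)] = 5
L_1(4) = (6)·(4)·(3)·(2)/[(1)·(-1)·(-2)·(-3)] = -24
L_2(4) = (6)·(5)·(3)·(2)/[(2)·(1)·(-1)·(-2)] = 45
L_3(4) = (6)·(5)·(4)·(2)/[(3)·(2)·(1)·(-1)] = -40
L_4(4) = (6)·(5)·(4)·(3)/[(4)·(3)·(2)·(1)] = 15
Sum: (-1)·(5) + 1·(-24) + 2·(45) + (-7)·(-40) + 4·(15) = 401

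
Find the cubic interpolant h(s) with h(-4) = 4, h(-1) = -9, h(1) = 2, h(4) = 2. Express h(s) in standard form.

L_0(s) = (s + 1)(s - 1)(s - 4) / [-120] = -(1/120)s^3 + (1/30)s^2 + (1/120)s - 1/30
L_1(s) = (s + 4)(s - 1)(s - 4) / [30] = (1/30)s^3 - (1/30)s^2 - (8/15)s + 8/15
L_2(s) = (s + 4)(s + 1)(s - 4) / [-30] = -(1/30)s^3 - (1/30)s^2 + (8/15)s + 8/15
L_3(s) = (s + 4)(s + 1)(s - 1) / [120] = (1/120)s^3 + (1/30)s^2 - (1/120)s - 1/30
h(s) = 4·L_0 + (-9)·L_1 + 2·L_2 + 2·L_3
  4·L_0(s) = -(1/30)s^3 + (2/15)s^2 + (1/30)s - 2/15
  (-9)·L_1(s) = -(3/10)s^3 + (3/10)s^2 + (24/5)s - 24/5
  2·L_2(s) = -(1/15)s^3 - (1/15)s^2 + (16/15)s + 16/15
  2·L_3(s) = (1/60)s^3 + (1/15)s^2 - (1/60)s - 1/15
Adding term by term: -(23/60)s^3 + (13/30)s^2 + (353/60)s - 59/15

h(s) = -(23/60)s^3 + (13/30)s^2 + (353/60)s - 59/15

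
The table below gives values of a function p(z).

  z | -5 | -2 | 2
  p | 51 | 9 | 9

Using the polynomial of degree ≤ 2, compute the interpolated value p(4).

33

Using Newton's divided-difference form:
p[-5,-2] = (9 - 51) / (-2 - (-5)) = -14
p[-2,2] = (9 - 9) / (2 - (-2)) = 0
p[-5,-2,2] = (0 - (-14)) / (2 - (-5)) = 2
p(4) = 51 + (-14)·(9) + 2·(9)·(6) = 33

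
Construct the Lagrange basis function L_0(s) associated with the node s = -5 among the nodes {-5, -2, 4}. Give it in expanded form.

L_0(s) = (1/27)s^2 - (2/27)s - 8/27

L_0(s) = (s + 2)(s - 4) / [(-3)·(-9)]
       = (s^2 - 2s - 8) / (27)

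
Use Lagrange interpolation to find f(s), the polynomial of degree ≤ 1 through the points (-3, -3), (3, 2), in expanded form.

L_0(s) = (s - 3) / [-6] = -(1/6)s + 1/2
L_1(s) = (s + 3) / [6] = (1/6)s + 1/2
f(s) = (-3)·L_0 + 2·L_1
  (-3)·L_0(s) = (1/2)s - 3/2
  2·L_1(s) = (1/3)s + 1
Adding term by term: (5/6)s - 1/2

f(s) = (5/6)s - 1/2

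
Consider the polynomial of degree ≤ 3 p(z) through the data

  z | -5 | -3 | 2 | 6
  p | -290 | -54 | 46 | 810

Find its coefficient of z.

L_0(z) = (z + 3)(z - 2)(z - 6) / [-154] = -(1/154)z^3 + (5/154)z^2 + (6/77)z - 18/77
L_1(z) = (z + 5)(z - 2)(z - 6) / [90] = (1/90)z^3 - (1/30)z^2 - (14/45)z + 2/3
L_2(z) = (z + 5)(z + 3)(z - 6) / [-140] = -(1/140)z^3 - (1/70)z^2 + (33/140)z + 9/14
L_3(z) = (z + 5)(z + 3)(z - 2) / [396] = (1/396)z^3 + (1/66)z^2 - (1/396)z - 5/66
p(z) = (-290)·L_0 + (-54)·L_1 + 46·L_2 + 810·L_3
Only the coefficient of z is needed; take it from each L_i and combine:
(-290)·(6/77) + (-54)·(-14/45) + 46·(33/140) + 810·(-1/396) = 3

3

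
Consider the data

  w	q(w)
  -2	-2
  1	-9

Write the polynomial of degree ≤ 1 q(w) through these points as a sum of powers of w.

q(w) = -(7/3)w - 20/3

L_0(w) = (w - 1) / [-3] = -(1/3)w + 1/3
L_1(w) = (w + 2) / [3] = (1/3)w + 2/3
q(w) = (-2)·L_0 + (-9)·L_1
  (-2)·L_0(w) = (2/3)w - 2/3
  (-9)·L_1(w) = -3w - 6
Adding term by term: -(7/3)w - 20/3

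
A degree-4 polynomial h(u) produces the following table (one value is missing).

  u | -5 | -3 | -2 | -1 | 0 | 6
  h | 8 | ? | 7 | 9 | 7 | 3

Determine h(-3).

The 5 known values determine h uniquely (degree ≤ 4).
Evaluate each Lagrange basis at u = -3:
L_0(-3) = (-1)·(-2)·(-3)·(-9)/[(-3)·(-4)·(-5)·(-11)] = 9/110
L_1(-3) = (2)·(-2)·(-3)·(-9)/[(3)·(-1)·(-2)·(-8)] = 9/4
L_2(-3) = (2)·(-1)·(-3)·(-9)/[(4)·(1)·(-1)·(-7)] = -27/14
L_3(-3) = (2)·(-1)·(-2)·(-9)/[(5)·(2)·(1)·(-6)] = 3/5
L_4(-3) = (2)·(-1)·(-2)·(-3)/[(11)·(8)·(7)·(6)] = -1/308
Sum: 8·(9/110) + 7·(9/4) + 9·(-27/14) + 7·(3/5) + 3·(-1/308) = 2493/770

2493/770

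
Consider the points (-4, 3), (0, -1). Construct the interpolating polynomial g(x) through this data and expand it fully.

Build the Lagrange basis polynomials:
L_0(x) = x / [-4] = -(1/4)x
L_1(x) = (x + 4) / [4] = (1/4)x + 1
g(x) = 3·L_0 + (-1)·L_1
  3·L_0(x) = -(3/4)x
  (-1)·L_1(x) = -(1/4)x - 1
Adding term by term: -x - 1

g(x) = -x - 1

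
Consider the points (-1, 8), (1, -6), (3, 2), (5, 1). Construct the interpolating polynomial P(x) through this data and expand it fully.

Build the Lagrange basis polynomials:
L_0(x) = (x - 1)(x - 3)(x - 5) / [-48] = -(1/48)x^3 + (3/16)x^2 - (23/48)x + 5/16
L_1(x) = (x + 1)(x - 3)(x - 5) / [16] = (1/16)x^3 - (7/16)x^2 + (7/16)x + 15/16
L_2(x) = (x + 1)(x - 1)(x - 5) / [-16] = -(1/16)x^3 + (5/16)x^2 + (1/16)x - 5/16
L_3(x) = (x + 1)(x - 1)(x - 3) / [48] = (1/48)x^3 - (1/16)x^2 - (1/48)x + 1/16
P(x) = 8·L_0 + (-6)·L_1 + 2·L_2 + 1·L_3
  8·L_0(x) = -(1/6)x^3 + (3/2)x^2 - (23/6)x + 5/2
  (-6)·L_1(x) = -(3/8)x^3 + (21/8)x^2 - (21/8)x - 45/8
  2·L_2(x) = -(1/8)x^3 + (5/8)x^2 + (1/8)x - 5/8
  1·L_3(x) = (1/48)x^3 - (1/16)x^2 - (1/48)x + 1/16
Adding term by term: -(31/48)x^3 + (75/16)x^2 - (305/48)x - 59/16

P(x) = -(31/48)x^3 + (75/16)x^2 - (305/48)x - 59/16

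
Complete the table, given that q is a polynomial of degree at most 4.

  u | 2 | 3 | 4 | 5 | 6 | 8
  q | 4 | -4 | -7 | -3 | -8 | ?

-199

The 5 known values determine q uniquely (degree ≤ 4).
Evaluate each Lagrange basis at u = 8:
L_0(8) = (5)·(4)·(3)·(2)/[(-1)·(-2)·(-3)·(-4)] = 5
L_1(8) = (6)·(4)·(3)·(2)/[(1)·(-1)·(-2)·(-3)] = -24
L_2(8) = (6)·(5)·(3)·(2)/[(2)·(1)·(-1)·(-2)] = 45
L_3(8) = (6)·(5)·(4)·(2)/[(3)·(2)·(1)·(-1)] = -40
L_4(8) = (6)·(5)·(4)·(3)/[(4)·(3)·(2)·(1)] = 15
Sum: 4·(5) + (-4)·(-24) + (-7)·(45) + (-3)·(-40) + (-8)·(15) = -199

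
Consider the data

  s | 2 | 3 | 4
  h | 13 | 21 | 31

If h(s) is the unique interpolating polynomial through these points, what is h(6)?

Using Newton's divided-difference form:
h[2,3] = (21 - 13) / (3 - 2) = 8
h[3,4] = (31 - 21) / (4 - 3) = 10
h[2,3,4] = (10 - 8) / (4 - 2) = 1
h(6) = 13 + 8·(4) + 1·(4)·(3) = 57

57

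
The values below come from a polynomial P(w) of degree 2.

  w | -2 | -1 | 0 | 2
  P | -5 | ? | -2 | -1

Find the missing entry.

-13/4

The 3 known values determine P uniquely (degree ≤ 2).
Evaluate each Lagrange basis at w = -1:
L_0(-1) = (-1)·(-3)/[(-2)·(-4)] = 3/8
L_1(-1) = (1)·(-3)/[(2)·(-2)] = 3/4
L_2(-1) = (1)·(-1)/[(4)·(2)] = -1/8
Sum: (-5)·(3/8) + (-2)·(3/4) + (-1)·(-1/8) = -13/4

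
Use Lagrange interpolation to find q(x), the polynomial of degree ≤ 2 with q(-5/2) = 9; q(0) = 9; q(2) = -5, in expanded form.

q(x) = -(14/9)x^2 - (35/9)x + 9

Build the Lagrange basis polynomials:
L_0(x) = x(x - 2) / [45/4] = (4/45)x^2 - (8/45)x
L_1(x) = (x + 5/2)(x - 2) / [-5] = -(1/5)x^2 - (1/10)x + 1
L_2(x) = (x + 5/2)x / [9] = (1/9)x^2 + (5/18)x
q(x) = 9·L_0 + 9·L_1 + (-5)·L_2
  9·L_0(x) = (4/5)x^2 - (8/5)x
  9·L_1(x) = -(9/5)x^2 - (9/10)x + 9
  (-5)·L_2(x) = -(5/9)x^2 - (25/18)x
Adding term by term: -(14/9)x^2 - (35/9)x + 9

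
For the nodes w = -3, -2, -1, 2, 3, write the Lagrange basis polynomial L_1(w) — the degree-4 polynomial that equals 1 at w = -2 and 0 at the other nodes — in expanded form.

L_1(w) = -(1/20)w^4 + (1/20)w^3 + (11/20)w^2 - (9/20)w - 9/10

L_1(w) = (w + 3)(w + 1)(w - 2)(w - 3) / [(1)·(-1)·(-4)·(-5)]
       = (w^4 - w^3 - 11w^2 + 9w + 18) / (-20)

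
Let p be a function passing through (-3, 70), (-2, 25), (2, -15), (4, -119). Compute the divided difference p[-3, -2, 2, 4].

-2

p[-3,-2] = (25 - 70) / (-2 - (-3)) = -45
p[-2,2] = (-15 - 25) / (2 - (-2)) = -10
p[2,4] = (-119 - (-15)) / (4 - 2) = -52
p[-3,-2,2] = (-10 - (-45)) / (2 - (-3)) = 7
p[-2,2,4] = (-52 - (-10)) / (4 - (-2)) = -7
p[-3,-2,2,4] = (-7 - 7) / (4 - (-3)) = -2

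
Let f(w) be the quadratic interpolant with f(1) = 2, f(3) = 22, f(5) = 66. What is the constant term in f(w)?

1

Build the Lagrange basis polynomials:
L_0(w) = (w - 3)(w - 5) / [8] = (1/8)w^2 - w + 15/8
L_1(w) = (w - 1)(w - 5) / [-4] = -(1/4)w^2 + (3/2)w - 5/4
L_2(w) = (w - 1)(w - 3) / [8] = (1/8)w^2 - (1/2)w + 3/8
f(w) = 2·L_0 + 22·L_1 + 66·L_2
Only the constant term is needed; take it from each L_i and combine:
2·(15/8) + 22·(-5/4) + 66·(3/8) = 1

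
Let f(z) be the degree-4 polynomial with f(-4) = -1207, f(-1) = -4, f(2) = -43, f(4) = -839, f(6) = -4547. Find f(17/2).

-152431/8

Evaluate each Lagrange basis at z = 17/2:
L_0(17/2) = (19/2)·(13/2)·(9/2)·(5/2)/[(-3)·(-6)·(-8)·(-10)] = 247/512
L_1(17/2) = (25/2)·(13/2)·(9/2)·(5/2)/[(3)·(-3)·(-5)·(-7)] = -325/112
L_2(17/2) = (25/2)·(19/2)·(9/2)·(5/2)/[(6)·(3)·(-2)·(-4)] = 2375/256
L_3(17/2) = (25/2)·(19/2)·(13/2)·(5/2)/[(8)·(5)·(2)·(-2)] = -6175/512
L_4(17/2) = (25/2)·(19/2)·(13/2)·(9/2)/[(10)·(7)·(4)·(2)] = 11115/1792
Sum: (-1207)·(247/512) + (-4)·(-325/112) + (-43)·(2375/256) + (-839)·(-6175/512) + (-4547)·(11115/1792) = -152431/8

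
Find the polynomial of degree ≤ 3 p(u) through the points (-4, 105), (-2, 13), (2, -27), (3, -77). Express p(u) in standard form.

p(u) = -2u^3 - 2u^2 - 2u + 1

L_0(u) = (u + 2)(u - 2)(u - 3) / [-84] = -(1/84)u^3 + (1/28)u^2 + (1/21)u - 1/7
L_1(u) = (u + 4)(u - 2)(u - 3) / [40] = (1/40)u^3 - (1/40)u^2 - (7/20)u + 3/5
L_2(u) = (u + 4)(u + 2)(u - 3) / [-24] = -(1/24)u^3 - (1/8)u^2 + (5/12)u + 1
L_3(u) = (u + 4)(u + 2)(u - 2) / [35] = (1/35)u^3 + (4/35)u^2 - (4/35)u - 16/35
p(u) = 105·L_0 + 13·L_1 + (-27)·L_2 + (-77)·L_3
  105·L_0(u) = -(5/4)u^3 + (15/4)u^2 + 5u - 15
  13·L_1(u) = (13/40)u^3 - (13/40)u^2 - (91/20)u + 39/5
  (-27)·L_2(u) = (9/8)u^3 + (27/8)u^2 - (45/4)u - 27
  (-77)·L_3(u) = -(11/5)u^3 - (44/5)u^2 + (44/5)u + 176/5
Adding term by term: -2u^3 - 2u^2 - 2u + 1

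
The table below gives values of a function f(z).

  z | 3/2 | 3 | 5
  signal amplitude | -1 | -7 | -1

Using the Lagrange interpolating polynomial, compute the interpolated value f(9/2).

-4

Evaluate each Lagrange basis at z = 9/2:
L_0(9/2) = (3/2)·(-1/2)/[(-3/2)·(-7/2)] = -1/7
L_1(9/2) = (3)·(-1/2)/[(3/2)·(-2)] = 1/2
L_2(9/2) = (3)·(3/2)/[(7/2)·(2)] = 9/14
Sum: (-1)·(-1/7) + (-7)·(1/2) + (-1)·(9/14) = -4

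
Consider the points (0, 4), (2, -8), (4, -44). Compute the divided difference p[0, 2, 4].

p[0,2] = (-8 - 4) / (2 - 0) = -6
p[2,4] = (-44 - (-8)) / (4 - 2) = -18
p[0,2,4] = (-18 - (-6)) / (4 - 0) = -3

-3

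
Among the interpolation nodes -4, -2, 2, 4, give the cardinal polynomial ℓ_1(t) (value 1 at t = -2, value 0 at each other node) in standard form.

ℓ_1(t) = (t + 4)(t - 2)(t - 4) / [(2)·(-4)·(-6)]
       = (t^3 - 2t^2 - 16t + 32) / (48)

ℓ_1(t) = (1/48)t^3 - (1/24)t^2 - (1/3)t + 2/3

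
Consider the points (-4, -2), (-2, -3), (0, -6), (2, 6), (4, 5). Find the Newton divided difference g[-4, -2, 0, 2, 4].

-15/128

g[-4,-2] = (-3 - (-2)) / (-2 - (-4)) = -1/2
g[-2,0] = (-6 - (-3)) / (0 - (-2)) = -3/2
g[0,2] = (6 - (-6)) / (2 - 0) = 6
g[2,4] = (5 - 6) / (4 - 2) = -1/2
g[-4,-2,0] = (-3/2 - (-1/2)) / (0 - (-4)) = -1/4
g[-2,0,2] = (6 - (-3/2)) / (2 - (-2)) = 15/8
g[0,2,4] = (-1/2 - 6) / (4 - 0) = -13/8
g[-4,-2,0,2] = (15/8 - (-1/4)) / (2 - (-4)) = 17/48
g[-2,0,2,4] = (-13/8 - 15/8) / (4 - (-2)) = -7/12
g[-4,-2,0,2,4] = (-7/12 - 17/48) / (4 - (-4)) = -15/128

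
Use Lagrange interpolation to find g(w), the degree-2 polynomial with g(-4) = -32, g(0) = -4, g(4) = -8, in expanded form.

Build the Lagrange basis polynomials:
L_0(w) = w(w - 4) / [32] = (1/32)w^2 - (1/8)w
L_1(w) = (w + 4)(w - 4) / [-16] = -(1/16)w^2 + 1
L_2(w) = (w + 4)w / [32] = (1/32)w^2 + (1/8)w
g(w) = (-32)·L_0 + (-4)·L_1 + (-8)·L_2
  (-32)·L_0(w) = -w^2 + 4w
  (-4)·L_1(w) = (1/4)w^2 - 4
  (-8)·L_2(w) = -(1/4)w^2 - w
Adding term by term: -w^2 + 3w - 4

g(w) = -w^2 + 3w - 4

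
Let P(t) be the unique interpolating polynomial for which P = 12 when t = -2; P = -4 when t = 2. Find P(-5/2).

L_0(-5/2) = (-9/2)/[(-4)] = 9/8
L_1(-5/2) = (-1/2)/[(4)] = -1/8
Sum: 12·(9/8) + (-4)·(-1/8) = 14

14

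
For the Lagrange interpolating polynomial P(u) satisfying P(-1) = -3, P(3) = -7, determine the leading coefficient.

-1

Build the Lagrange basis polynomials:
L_0(u) = (u - 3) / [-4] = -(1/4)u + 3/4
L_1(u) = (u + 1) / [4] = (1/4)u + 1/4
P(u) = (-3)·L_0 + (-7)·L_1
Only the coefficient of u is needed; take it from each L_i and combine:
(-3)·(-1/4) + (-7)·(1/4) = -1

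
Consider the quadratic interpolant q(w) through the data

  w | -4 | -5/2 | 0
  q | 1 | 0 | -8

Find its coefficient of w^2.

-19/30

Build the Lagrange basis polynomials:
L_0(w) = (w + 5/2)w / [6] = (1/6)w^2 + (5/12)w
L_1(w) = (w + 4)w / [-15/4] = -(4/15)w^2 - (16/15)w
L_2(w) = (w + 4)(w + 5/2) / [10] = (1/10)w^2 + (13/20)w + 1
q(w) = 1·L_0 + 0·L_1 + (-8)·L_2
Only the coefficient of w^2 is needed; take it from each L_i and combine:
1·(1/6) + 0·(-4/15) + (-8)·(1/10) = -19/30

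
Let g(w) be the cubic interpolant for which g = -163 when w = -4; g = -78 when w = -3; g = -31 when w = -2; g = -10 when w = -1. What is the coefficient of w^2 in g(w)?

-1

Build the Lagrange basis polynomials:
L_0(w) = (w + 3)(w + 2)(w + 1) / [-6] = -(1/6)w^3 - w^2 - (11/6)w - 1
L_1(w) = (w + 4)(w + 2)(w + 1) / [2] = (1/2)w^3 + (7/2)w^2 + 7w + 4
L_2(w) = (w + 4)(w + 3)(w + 1) / [-2] = -(1/2)w^3 - 4w^2 - (19/2)w - 6
L_3(w) = (w + 4)(w + 3)(w + 2) / [6] = (1/6)w^3 + (3/2)w^2 + (13/3)w + 4
g(w) = (-163)·L_0 + (-78)·L_1 + (-31)·L_2 + (-10)·L_3
Only the coefficient of w^2 is needed; take it from each L_i and combine:
(-163)·(-1) + (-78)·(7/2) + (-31)·(-4) + (-10)·(3/2) = -1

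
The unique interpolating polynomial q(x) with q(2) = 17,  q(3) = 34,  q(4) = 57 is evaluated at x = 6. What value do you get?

Using Newton's divided-difference form:
q[2,3] = (34 - 17) / (3 - 2) = 17
q[3,4] = (57 - 34) / (4 - 3) = 23
q[2,3,4] = (23 - 17) / (4 - 2) = 3
q(6) = 17 + 17·(4) + 3·(4)·(3) = 121

121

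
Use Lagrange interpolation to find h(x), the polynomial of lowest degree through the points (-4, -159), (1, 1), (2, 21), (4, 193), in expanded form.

h(x) = 3x^3 + x^2 - 4x + 1

Build the Lagrange basis polynomials:
L_0(x) = (x - 1)(x - 2)(x - 4) / [-240] = -(1/240)x^3 + (7/240)x^2 - (7/120)x + 1/30
L_1(x) = (x + 4)(x - 2)(x - 4) / [15] = (1/15)x^3 - (2/15)x^2 - (16/15)x + 32/15
L_2(x) = (x + 4)(x - 1)(x - 4) / [-12] = -(1/12)x^3 + (1/12)x^2 + (4/3)x - 4/3
L_3(x) = (x + 4)(x - 1)(x - 2) / [48] = (1/48)x^3 + (1/48)x^2 - (5/24)x + 1/6
h(x) = (-159)·L_0 + 1·L_1 + 21·L_2 + 193·L_3
  (-159)·L_0(x) = (53/80)x^3 - (371/80)x^2 + (371/40)x - 53/10
  1·L_1(x) = (1/15)x^3 - (2/15)x^2 - (16/15)x + 32/15
  21·L_2(x) = -(7/4)x^3 + (7/4)x^2 + 28x - 28
  193·L_3(x) = (193/48)x^3 + (193/48)x^2 - (965/24)x + 193/6
Adding term by term: 3x^3 + x^2 - 4x + 1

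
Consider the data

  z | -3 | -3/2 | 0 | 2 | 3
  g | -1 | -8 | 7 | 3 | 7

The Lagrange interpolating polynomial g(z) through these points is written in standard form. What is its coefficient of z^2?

-1496/315

L_0(z) = (z + 3/2)z(z - 2)(z - 3) / [135] = (1/135)z^4 - (7/270)z^3 - (1/90)z^2 + (1/15)z
L_1(z) = (z + 3)z(z - 2)(z - 3) / [-567/16] = -(16/567)z^4 + (32/567)z^3 + (16/63)z^2 - (32/63)z
L_2(z) = (z + 3)(z + 3/2)(z - 2)(z - 3) / [27] = (1/27)z^4 - (1/54)z^3 - (4/9)z^2 + (1/6)z + 1
L_3(z) = (z + 3)(z + 3/2)z(z - 3) / [-35] = -(1/35)z^4 - (3/70)z^3 + (9/35)z^2 + (27/70)z
L_4(z) = (z + 3)(z + 3/2)z(z - 2) / [81] = (1/81)z^4 + (5/162)z^3 - (1/18)z^2 - (1/9)z
g(z) = (-1)·L_0 + (-8)·L_1 + 7·L_2 + 3·L_3 + 7·L_4
Only the coefficient of z^2 is needed; take it from each L_i and combine:
(-1)·(-1/90) + (-8)·(16/63) + 7·(-4/9) + 3·(9/35) + 7·(-1/18) = -1496/315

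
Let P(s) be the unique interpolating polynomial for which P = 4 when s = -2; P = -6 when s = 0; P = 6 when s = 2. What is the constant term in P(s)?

Build the Lagrange basis polynomials:
L_0(s) = s(s - 2) / [8] = (1/8)s^2 - (1/4)s
L_1(s) = (s + 2)(s - 2) / [-4] = -(1/4)s^2 + 1
L_2(s) = (s + 2)s / [8] = (1/8)s^2 + (1/4)s
P(s) = 4·L_0 + (-6)·L_1 + 6·L_2
Only the constant term is needed; take it from each L_i and combine:
4·(0) + (-6)·(1) + 6·(0) = -6

-6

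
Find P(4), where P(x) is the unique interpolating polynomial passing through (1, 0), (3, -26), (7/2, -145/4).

Using Newton's divided-difference form:
P[1,3] = (-26 - 0) / (3 - 1) = -13
P[3,7/2] = (-145/4 - (-26)) / (7/2 - 3) = -41/2
P[1,3,7/2] = (-41/2 - (-13)) / (7/2 - 1) = -3
P(4) = 0 + (-13)·(3) + (-3)·(3)·(1) = -48

-48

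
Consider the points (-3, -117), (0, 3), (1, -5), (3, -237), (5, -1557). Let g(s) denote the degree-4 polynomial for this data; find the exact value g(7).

L_0(7) = (7)·(6)·(4)·(2)/[(-3)·(-4)·(-6)·(-8)] = 7/12
L_1(7) = (10)·(6)·(4)·(2)/[(3)·(-1)·(-3)·(-5)] = -32/3
L_2(7) = (10)·(7)·(4)·(2)/[(4)·(1)·(-2)·(-4)] = 35/2
L_3(7) = (10)·(7)·(6)·(2)/[(6)·(3)·(2)·(-2)] = -35/3
L_4(7) = (10)·(7)·(6)·(4)/[(8)·(5)·(4)·(2)] = 21/4
Sum: (-117)·(7/12) + 3·(-32/3) + (-5)·(35/2) + (-237)·(-35/3) + (-1557)·(21/4) = -5597

-5597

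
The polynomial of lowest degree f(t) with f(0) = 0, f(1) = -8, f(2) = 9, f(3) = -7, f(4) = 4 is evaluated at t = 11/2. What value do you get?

Using Newton's divided-difference form:
f[0,1] = (-8 - 0) / (1 - 0) = -8
f[1,2] = (9 - (-8)) / (2 - 1) = 17
f[2,3] = (-7 - 9) / (3 - 2) = -16
f[3,4] = (4 - (-7)) / (4 - 3) = 11
f[0,1,2] = (17 - (-8)) / (2 - 0) = 25/2
f[1,2,3] = (-16 - 17) / (3 - 1) = -33/2
f[2,3,4] = (11 - (-16)) / (4 - 2) = 27/2
f[0,1,2,3] = (-33/2 - 25/2) / (3 - 0) = -29/3
f[1,2,3,4] = (27/2 - (-33/2)) / (4 - 1) = 10
f[0,1,2,3,4] = (10 - (-29/3)) / (4 - 0) = 59/12
f(11/2) = 0 + (-8)·(11/2) + (25/2)·(11/2)·(9/2) + (-29/3)·(11/2)·(9/2)·(7/2) + (59/12)·(11/2)·(9/2)·(7/2)·(5/2) = 31537/64

31537/64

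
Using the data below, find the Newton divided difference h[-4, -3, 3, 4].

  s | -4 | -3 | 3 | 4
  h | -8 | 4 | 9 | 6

h[-4,-3] = (4 - (-8)) / (-3 - (-4)) = 12
h[-3,3] = (9 - 4) / (3 - (-3)) = 5/6
h[3,4] = (6 - 9) / (4 - 3) = -3
h[-4,-3,3] = (5/6 - 12) / (3 - (-4)) = -67/42
h[-3,3,4] = (-3 - 5/6) / (4 - (-3)) = -23/42
h[-4,-3,3,4] = (-23/42 - (-67/42)) / (4 - (-4)) = 11/84

11/84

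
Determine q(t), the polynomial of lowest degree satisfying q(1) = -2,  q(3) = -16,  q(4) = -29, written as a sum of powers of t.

Build the Lagrange basis polynomials:
L_0(t) = (t - 3)(t - 4) / [6] = (1/6)t^2 - (7/6)t + 2
L_1(t) = (t - 1)(t - 4) / [-2] = -(1/2)t^2 + (5/2)t - 2
L_2(t) = (t - 1)(t - 3) / [3] = (1/3)t^2 - (4/3)t + 1
q(t) = (-2)·L_0 + (-16)·L_1 + (-29)·L_2
  (-2)·L_0(t) = -(1/3)t^2 + (7/3)t - 4
  (-16)·L_1(t) = 8t^2 - 40t + 32
  (-29)·L_2(t) = -(29/3)t^2 + (116/3)t - 29
Adding term by term: -2t^2 + t - 1

q(t) = -2t^2 + t - 1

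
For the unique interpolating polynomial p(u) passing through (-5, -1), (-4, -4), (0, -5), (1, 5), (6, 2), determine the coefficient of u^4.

-379/6600

Build the Lagrange basis polynomials:
L_0(u) = (u + 4)u(u - 1)(u - 6) / [330] = (1/330)u^4 - (1/110)u^3 - (1/15)u^2 + (4/55)u
L_1(u) = (u + 5)u(u - 1)(u - 6) / [-200] = -(1/200)u^4 + (1/100)u^3 + (29/200)u^2 - (3/20)u
L_2(u) = (u + 5)(u + 4)(u - 1)(u - 6) / [120] = (1/120)u^4 + (1/60)u^3 - (37/120)u^2 - (43/60)u + 1
L_3(u) = (u + 5)(u + 4)u(u - 6) / [-150] = -(1/150)u^4 - (1/50)u^3 + (17/75)u^2 + (4/5)u
L_4(u) = (u + 5)(u + 4)u(u - 1) / [3300] = (1/3300)u^4 + (2/825)u^3 + (1/300)u^2 - (1/165)u
p(u) = (-1)·L_0 + (-4)·L_1 + (-5)·L_2 + 5·L_3 + 2·L_4
Only the coefficient of u^4 is needed; take it from each L_i and combine:
(-1)·(1/330) + (-4)·(-1/200) + (-5)·(1/120) + 5·(-1/150) + 2·(1/3300) = -379/6600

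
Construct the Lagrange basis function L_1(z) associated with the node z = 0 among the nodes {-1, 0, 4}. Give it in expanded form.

L_1(z) = (z + 1)(z - 4) / [(1)·(-4)]
       = (z^2 - 3z - 4) / (-4)

L_1(z) = -(1/4)z^2 + (3/4)z + 1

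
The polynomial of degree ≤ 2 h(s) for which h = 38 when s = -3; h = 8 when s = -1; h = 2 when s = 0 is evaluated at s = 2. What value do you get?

L_0(2) = (3)·(2)/[(-2)·(-3)] = 1
L_1(2) = (5)·(2)/[(2)·(-1)] = -5
L_2(2) = (5)·(3)/[(3)·(1)] = 5
Sum: 38·(1) + 8·(-5) + 2·(5) = 8

8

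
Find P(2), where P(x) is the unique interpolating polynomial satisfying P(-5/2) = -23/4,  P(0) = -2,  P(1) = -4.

Using Newton's divided-difference form:
P[-5/2,0] = (-2 - (-23/4)) / (0 - (-5/2)) = 3/2
P[0,1] = (-4 - (-2)) / (1 - 0) = -2
P[-5/2,0,1] = (-2 - 3/2) / (1 - (-5/2)) = -1
P(2) = -23/4 + (3/2)·(9/2) + (-1)·(9/2)·(2) = -8

-8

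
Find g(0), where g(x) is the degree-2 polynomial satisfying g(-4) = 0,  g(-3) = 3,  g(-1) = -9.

Using Newton's divided-difference form:
g[-4,-3] = (3 - 0) / (-3 - (-4)) = 3
g[-3,-1] = (-9 - 3) / (-1 - (-3)) = -6
g[-4,-3,-1] = (-6 - 3) / (-1 - (-4)) = -3
g(0) = 0 + 3·(4) + (-3)·(4)·(3) = -24

-24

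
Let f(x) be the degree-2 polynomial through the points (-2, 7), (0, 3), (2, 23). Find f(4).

Using Newton's divided-difference form:
f[-2,0] = (3 - 7) / (0 - (-2)) = -2
f[0,2] = (23 - 3) / (2 - 0) = 10
f[-2,0,2] = (10 - (-2)) / (2 - (-2)) = 3
f(4) = 7 + (-2)·(6) + 3·(6)·(4) = 67

67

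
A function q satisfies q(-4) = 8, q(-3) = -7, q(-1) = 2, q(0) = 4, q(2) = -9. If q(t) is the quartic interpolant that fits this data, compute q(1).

Evaluate each Lagrange basis at t = 1:
L_0(1) = (4)·(2)·(1)·(-1)/[(-1)·(-3)·(-4)·(-6)] = -1/9
L_1(1) = (5)·(2)·(1)·(-1)/[(1)·(-2)·(-3)·(-5)] = 1/3
L_2(1) = (5)·(4)·(1)·(-1)/[(3)·(2)·(-1)·(-3)] = -10/9
L_3(1) = (5)·(4)·(2)·(-1)/[(4)·(3)·(1)·(-2)] = 5/3
L_4(1) = (5)·(4)·(2)·(1)/[(6)·(5)·(3)·(2)] = 2/9
Sum: 8·(-1/9) + (-7)·(1/3) + 2·(-10/9) + 4·(5/3) + (-9)·(2/9) = -7/9

-7/9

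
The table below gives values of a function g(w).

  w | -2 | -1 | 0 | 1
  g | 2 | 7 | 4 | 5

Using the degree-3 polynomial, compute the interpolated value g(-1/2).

Evaluate each Lagrange basis at w = -1/2:
L_0(-1/2) = (1/2)·(-1/2)·(-3/2)/[(-1)·(-2)·(-3)] = -1/16
L_1(-1/2) = (3/2)·(-1/2)·(-3/2)/[(1)·(-1)·(-2)] = 9/16
L_2(-1/2) = (3/2)·(1/2)·(-3/2)/[(2)·(1)·(-1)] = 9/16
L_3(-1/2) = (3/2)·(1/2)·(-1/2)/[(3)·(2)·(1)] = -1/16
Sum: 2·(-1/16) + 7·(9/16) + 4·(9/16) + 5·(-1/16) = 23/4

23/4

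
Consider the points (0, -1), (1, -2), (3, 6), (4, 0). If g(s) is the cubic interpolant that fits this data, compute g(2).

17/6

Evaluate each Lagrange basis at s = 2:
L_0(2) = (1)·(-1)·(-2)/[(-1)·(-3)·(-4)] = -1/6
L_1(2) = (2)·(-1)·(-2)/[(1)·(-2)·(-3)] = 2/3
L_2(2) = (2)·(1)·(-2)/[(3)·(2)·(-1)] = 2/3
L_3(2) = (2)·(1)·(-1)/[(4)·(3)·(1)] = -1/6
Sum: (-1)·(-1/6) + (-2)·(2/3) + 6·(2/3) + 0 = 17/6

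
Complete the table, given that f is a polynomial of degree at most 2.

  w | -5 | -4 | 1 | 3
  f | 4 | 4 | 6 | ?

116/15

The 3 known values determine f uniquely (degree ≤ 2).
Evaluate each Lagrange basis at w = 3:
L_0(3) = (7)·(2)/[(-1)·(-6)] = 7/3
L_1(3) = (8)·(2)/[(1)·(-5)] = -16/5
L_2(3) = (8)·(7)/[(6)·(5)] = 28/15
Sum: 4·(7/3) + 4·(-16/5) + 6·(28/15) = 116/15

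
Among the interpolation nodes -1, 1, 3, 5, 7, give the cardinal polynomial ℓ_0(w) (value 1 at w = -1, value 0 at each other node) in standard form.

ℓ_0(w) = (w - 1)(w - 3)(w - 5)(w - 7) / [(-2)·(-4)·(-6)·(-8)]
       = (w^4 - 16w^3 + 86w^2 - 176w + 105) / (384)

ℓ_0(w) = (1/384)w^4 - (1/24)w^3 + (43/192)w^2 - (11/24)w + 35/128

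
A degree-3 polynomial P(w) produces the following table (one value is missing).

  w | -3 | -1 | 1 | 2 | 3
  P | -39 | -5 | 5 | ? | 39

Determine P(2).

16

The 4 known values determine P uniquely (degree ≤ 3).
Evaluate each Lagrange basis at w = 2:
L_0(2) = (3)·(1)·(-1)/[(-2)·(-4)·(-6)] = 1/16
L_1(2) = (5)·(1)·(-1)/[(2)·(-2)·(-4)] = -5/16
L_2(2) = (5)·(3)·(-1)/[(4)·(2)·(-2)] = 15/16
L_3(2) = (5)·(3)·(1)/[(6)·(4)·(2)] = 5/16
Sum: (-39)·(1/16) + (-5)·(-5/16) + 5·(15/16) + 39·(5/16) = 16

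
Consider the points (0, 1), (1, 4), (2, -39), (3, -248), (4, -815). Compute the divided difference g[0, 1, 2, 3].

-20

g[0,1] = (4 - 1) / (1 - 0) = 3
g[1,2] = (-39 - 4) / (2 - 1) = -43
g[2,3] = (-248 - (-39)) / (3 - 2) = -209
g[0,1,2] = (-43 - 3) / (2 - 0) = -23
g[1,2,3] = (-209 - (-43)) / (3 - 1) = -83
g[0,1,2,3] = (-83 - (-23)) / (3 - 0) = -20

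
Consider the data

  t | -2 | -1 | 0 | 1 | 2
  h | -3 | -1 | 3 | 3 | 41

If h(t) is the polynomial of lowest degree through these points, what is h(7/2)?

1517/4

Evaluate each Lagrange basis at t = 7/2:
L_0(7/2) = (9/2)·(7/2)·(5/2)·(3/2)/[(-1)·(-2)·(-3)·(-4)] = 315/128
L_1(7/2) = (11/2)·(7/2)·(5/2)·(3/2)/[(1)·(-1)·(-2)·(-3)] = -385/32
L_2(7/2) = (11/2)·(9/2)·(5/2)·(3/2)/[(2)·(1)·(-1)·(-2)] = 1485/64
L_3(7/2) = (11/2)·(9/2)·(7/2)·(3/2)/[(3)·(2)·(1)·(-1)] = -693/32
L_4(7/2) = (11/2)·(9/2)·(7/2)·(5/2)/[(4)·(3)·(2)·(1)] = 1155/128
Sum: (-3)·(315/128) + (-1)·(-385/32) + 3·(1485/64) + 3·(-693/32) + 41·(1155/128) = 1517/4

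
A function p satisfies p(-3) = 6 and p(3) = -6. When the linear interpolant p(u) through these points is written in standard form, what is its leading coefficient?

-2

The leading coefficient equals the top divided difference p[-3,3].
p[-3,3] = (-6 - 6) / (3 - (-3)) = -2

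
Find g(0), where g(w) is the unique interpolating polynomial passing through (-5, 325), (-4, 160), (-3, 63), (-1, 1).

Using Newton's divided-difference form:
g[-5,-4] = (160 - 325) / (-4 - (-5)) = -165
g[-4,-3] = (63 - 160) / (-3 - (-4)) = -97
g[-3,-1] = (1 - 63) / (-1 - (-3)) = -31
g[-5,-4,-3] = (-97 - (-165)) / (-3 - (-5)) = 34
g[-4,-3,-1] = (-31 - (-97)) / (-1 - (-4)) = 22
g[-5,-4,-3,-1] = (22 - 34) / (-1 - (-5)) = -3
g(0) = 325 + (-165)·(5) + 34·(5)·(4) + (-3)·(5)·(4)·(3) = 0

0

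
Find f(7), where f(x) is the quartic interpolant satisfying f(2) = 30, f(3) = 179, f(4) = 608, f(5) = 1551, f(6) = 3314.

6275

Evaluate each Lagrange basis at x = 7:
L_0(7) = (4)·(3)·(2)·(1)/[(-1)·(-2)·(-3)·(-4)] = 1
L_1(7) = (5)·(3)·(2)·(1)/[(1)·(-1)·(-2)·(-3)] = -5
L_2(7) = (5)·(4)·(2)·(1)/[(2)·(1)·(-1)·(-2)] = 10
L_3(7) = (5)·(4)·(3)·(1)/[(3)·(2)·(1)·(-1)] = -10
L_4(7) = (5)·(4)·(3)·(2)/[(4)·(3)·(2)·(1)] = 5
Sum: 30·(1) + 179·(-5) + 608·(10) + 1551·(-10) + 3314·(5) = 6275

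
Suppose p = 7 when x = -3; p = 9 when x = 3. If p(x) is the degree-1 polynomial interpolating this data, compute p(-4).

20/3

Evaluate each Lagrange basis at x = -4:
L_0(-4) = (-7)/[(-6)] = 7/6
L_1(-4) = (-1)/[(6)] = -1/6
Sum: 7·(7/6) + 9·(-1/6) = 20/3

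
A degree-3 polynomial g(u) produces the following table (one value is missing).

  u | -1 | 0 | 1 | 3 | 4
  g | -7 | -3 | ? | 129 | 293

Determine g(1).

The 4 known values determine g uniquely (degree ≤ 3).
L_0(1) = (1)·(-2)·(-3)/[(-1)·(-4)·(-5)] = -3/10
L_1(1) = (2)·(-2)·(-3)/[(1)·(-3)·(-4)] = 1
L_2(1) = (2)·(1)·(-3)/[(4)·(3)·(-1)] = 1/2
L_3(1) = (2)·(1)·(-2)/[(5)·(4)·(1)] = -1/5
Sum: (-7)·(-3/10) + (-3)·(1) + 129·(1/2) + 293·(-1/5) = 5

5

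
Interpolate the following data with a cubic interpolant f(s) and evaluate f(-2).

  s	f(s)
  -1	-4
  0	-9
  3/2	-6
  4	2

Using Newton's divided-difference form:
f[-1,0] = (-9 - (-4)) / (0 - (-1)) = -5
f[0,3/2] = (-6 - (-9)) / (3/2 - 0) = 2
f[3/2,4] = (2 - (-6)) / (4 - 3/2) = 16/5
f[-1,0,3/2] = (2 - (-5)) / (3/2 - (-1)) = 14/5
f[0,3/2,4] = (16/5 - 2) / (4 - 0) = 3/10
f[-1,0,3/2,4] = (3/10 - 14/5) / (4 - (-1)) = -1/2
f(-2) = -4 + (-5)·(-1) + (14/5)·(-1)·(-2) + (-1/2)·(-1)·(-2)·(-7/2) = 101/10

101/10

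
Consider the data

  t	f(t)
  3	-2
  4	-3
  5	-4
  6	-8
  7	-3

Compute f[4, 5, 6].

f[4,5] = (-4 - (-3)) / (5 - 4) = -1
f[5,6] = (-8 - (-4)) / (6 - 5) = -4
f[4,5,6] = (-4 - (-1)) / (6 - 4) = -3/2

-3/2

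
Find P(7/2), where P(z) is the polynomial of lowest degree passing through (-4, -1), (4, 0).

-1/16

Evaluate each Lagrange basis at z = 7/2:
L_0(7/2) = (-1/2)/[(-8)] = 1/16
L_1(7/2) = (15/2)/[(8)] = 15/16
Sum: (-1)·(1/16) + 0 = -1/16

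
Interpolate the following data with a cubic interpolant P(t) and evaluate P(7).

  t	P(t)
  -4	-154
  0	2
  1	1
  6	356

583

L_0(7) = (7)·(6)·(1)/[(-4)·(-5)·(-10)] = -21/100
L_1(7) = (11)·(6)·(1)/[(4)·(-1)·(-6)] = 11/4
L_2(7) = (11)·(7)·(1)/[(5)·(1)·(-5)] = -77/25
L_3(7) = (11)·(7)·(6)/[(10)·(6)·(5)] = 77/50
Sum: (-154)·(-21/100) + 2·(11/4) + 1·(-77/25) + 356·(77/50) = 583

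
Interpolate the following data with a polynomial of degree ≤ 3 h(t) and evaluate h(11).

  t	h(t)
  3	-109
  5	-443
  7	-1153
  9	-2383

L_0(11) = (6)·(4)·(2)/[(-2)·(-4)·(-6)] = -1
L_1(11) = (8)·(4)·(2)/[(2)·(-2)·(-4)] = 4
L_2(11) = (8)·(6)·(2)/[(4)·(2)·(-2)] = -6
L_3(11) = (8)·(6)·(4)/[(6)·(4)·(2)] = 4
Sum: (-109)·(-1) + (-443)·(4) + (-1153)·(-6) + (-2383)·(4) = -4277

-4277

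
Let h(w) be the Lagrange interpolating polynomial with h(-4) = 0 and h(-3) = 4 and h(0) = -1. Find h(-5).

Evaluate each Lagrange basis at w = -5:
L_0(-5) = (-2)·(-5)/[(-1)·(-4)] = 5/2
L_1(-5) = (-1)·(-5)/[(1)·(-3)] = -5/3
L_2(-5) = (-1)·(-2)/[(4)·(3)] = 1/6
Sum: 0 + 4·(-5/3) + (-1)·(1/6) = -41/6

-41/6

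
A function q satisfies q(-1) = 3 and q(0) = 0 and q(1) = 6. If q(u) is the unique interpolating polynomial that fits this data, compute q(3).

Evaluate each Lagrange basis at u = 3:
L_0(3) = (3)·(2)/[(-1)·(-2)] = 3
L_1(3) = (4)·(2)/[(1)·(-1)] = -8
L_2(3) = (4)·(3)/[(2)·(1)] = 6
Sum: 3·(3) + 0 + 6·(6) = 45

45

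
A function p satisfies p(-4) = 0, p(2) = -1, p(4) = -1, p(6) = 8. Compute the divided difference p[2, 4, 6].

p[2,4] = (-1 - (-1)) / (4 - 2) = 0
p[4,6] = (8 - (-1)) / (6 - 4) = 9/2
p[2,4,6] = (9/2 - 0) / (6 - 2) = 9/8

9/8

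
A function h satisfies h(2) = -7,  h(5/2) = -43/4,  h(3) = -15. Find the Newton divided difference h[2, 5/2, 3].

h[2,5/2] = (-43/4 - (-7)) / (5/2 - 2) = -15/2
h[5/2,3] = (-15 - (-43/4)) / (3 - 5/2) = -17/2
h[2,5/2,3] = (-17/2 - (-15/2)) / (3 - 2) = -1

-1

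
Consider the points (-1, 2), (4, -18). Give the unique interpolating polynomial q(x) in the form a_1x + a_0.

q(x) = -4x - 2

L_0(x) = (x - 4) / [-5] = -(1/5)x + 4/5
L_1(x) = (x + 1) / [5] = (1/5)x + 1/5
q(x) = 2·L_0 + (-18)·L_1
  2·L_0(x) = -(2/5)x + 8/5
  (-18)·L_1(x) = -(18/5)x - 18/5
Adding term by term: -4x - 2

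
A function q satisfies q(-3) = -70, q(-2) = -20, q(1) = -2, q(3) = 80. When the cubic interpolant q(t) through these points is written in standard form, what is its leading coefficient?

The leading coefficient equals the top divided difference q[-3,-2,1,3].
q[-3,-2] = (-20 - (-70)) / (-2 - (-3)) = 50
q[-2,1] = (-2 - (-20)) / (1 - (-2)) = 6
q[1,3] = (80 - (-2)) / (3 - 1) = 41
q[-3,-2,1] = (6 - 50) / (1 - (-3)) = -11
q[-2,1,3] = (41 - 6) / (3 - (-2)) = 7
q[-3,-2,1,3] = (7 - (-11)) / (3 - (-3)) = 3

3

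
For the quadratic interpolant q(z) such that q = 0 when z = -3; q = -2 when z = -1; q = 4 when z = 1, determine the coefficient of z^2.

Build the Lagrange basis polynomials:
L_0(z) = (z + 1)(z - 1) / [8] = (1/8)z^2 - 1/8
L_1(z) = (z + 3)(z - 1) / [-4] = -(1/4)z^2 - (1/2)z + 3/4
L_2(z) = (z + 3)(z + 1) / [8] = (1/8)z^2 + (1/2)z + 3/8
q(z) = 0·L_0 + (-2)·L_1 + 4·L_2
Only the coefficient of z^2 is needed; take it from each L_i and combine:
0·(1/8) + (-2)·(-1/4) + 4·(1/8) = 1

1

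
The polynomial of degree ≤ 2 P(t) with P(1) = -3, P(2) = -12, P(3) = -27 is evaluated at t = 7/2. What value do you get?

-147/4

Using Newton's divided-difference form:
P[1,2] = (-12 - (-3)) / (2 - 1) = -9
P[2,3] = (-27 - (-12)) / (3 - 2) = -15
P[1,2,3] = (-15 - (-9)) / (3 - 1) = -3
P(7/2) = -3 + (-9)·(5/2) + (-3)·(5/2)·(3/2) = -147/4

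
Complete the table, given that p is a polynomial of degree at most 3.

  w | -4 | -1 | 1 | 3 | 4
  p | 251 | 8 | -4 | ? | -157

The 4 known values determine p uniquely (degree ≤ 3).
L_0(3) = (4)·(2)·(-1)/[(-3)·(-5)·(-8)] = 1/15
L_1(3) = (7)·(2)·(-1)/[(3)·(-2)·(-5)] = -7/15
L_2(3) = (7)·(4)·(-1)/[(5)·(2)·(-3)] = 14/15
L_3(3) = (7)·(4)·(2)/[(8)·(5)·(3)] = 7/15
Sum: 251·(1/15) + 8·(-7/15) + (-4)·(14/15) + (-157)·(7/15) = -64

-64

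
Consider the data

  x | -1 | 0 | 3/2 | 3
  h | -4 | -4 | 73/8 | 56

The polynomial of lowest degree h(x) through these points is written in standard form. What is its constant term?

-4

L_0(x) = x(x - 3/2)(x - 3) / [-10] = -(1/10)x^3 + (9/20)x^2 - (9/20)x
L_1(x) = (x + 1)(x - 3/2)(x - 3) / [9/2] = (2/9)x^3 - (7/9)x^2 + 1
L_2(x) = (x + 1)x(x - 3) / [-45/8] = -(8/45)x^3 + (16/45)x^2 + (8/15)x
L_3(x) = (x + 1)x(x - 3/2) / [18] = (1/18)x^3 - (1/36)x^2 - (1/12)x
h(x) = (-4)·L_0 + (-4)·L_1 + (73/8)·L_2 + 56·L_3
Only the constant term is needed; take it from each L_i and combine:
(-4)·(0) + (-4)·(1) + (73/8)·(0) + 56·(0) = -4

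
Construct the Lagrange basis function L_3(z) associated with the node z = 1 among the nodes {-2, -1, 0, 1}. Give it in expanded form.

L_3(z) = (1/6)z^3 + (1/2)z^2 + (1/3)z

L_3(z) = (z + 2)(z + 1)z / [(3)·(2)·(1)]
       = (z^3 + 3z^2 + 2z) / (6)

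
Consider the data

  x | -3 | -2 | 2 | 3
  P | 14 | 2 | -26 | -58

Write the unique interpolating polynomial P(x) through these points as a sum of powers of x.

P(x) = -x^3 - 2x^2 - 3x - 4

Build the Lagrange basis polynomials:
L_0(x) = (x + 2)(x - 2)(x - 3) / [-30] = -(1/30)x^3 + (1/10)x^2 + (2/15)x - 2/5
L_1(x) = (x + 3)(x - 2)(x - 3) / [20] = (1/20)x^3 - (1/10)x^2 - (9/20)x + 9/10
L_2(x) = (x + 3)(x + 2)(x - 3) / [-20] = -(1/20)x^3 - (1/10)x^2 + (9/20)x + 9/10
L_3(x) = (x + 3)(x + 2)(x - 2) / [30] = (1/30)x^3 + (1/10)x^2 - (2/15)x - 2/5
P(x) = 14·L_0 + 2·L_1 + (-26)·L_2 + (-58)·L_3
  14·L_0(x) = -(7/15)x^3 + (7/5)x^2 + (28/15)x - 28/5
  2·L_1(x) = (1/10)x^3 - (1/5)x^2 - (9/10)x + 9/5
  (-26)·L_2(x) = (13/10)x^3 + (13/5)x^2 - (117/10)x - 117/5
  (-58)·L_3(x) = -(29/15)x^3 - (29/5)x^2 + (116/15)x + 116/5
Adding term by term: -x^3 - 2x^2 - 3x - 4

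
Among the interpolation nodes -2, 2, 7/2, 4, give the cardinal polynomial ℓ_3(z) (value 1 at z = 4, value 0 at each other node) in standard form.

ℓ_3(z) = (1/6)z^3 - (7/12)z^2 - (2/3)z + 7/3

ℓ_3(z) = (z + 2)(z - 2)(z - 7/2) / [(6)·(2)·(1/2)]
       = (z^3 - (7/2)z^2 - 4z + 14) / (6)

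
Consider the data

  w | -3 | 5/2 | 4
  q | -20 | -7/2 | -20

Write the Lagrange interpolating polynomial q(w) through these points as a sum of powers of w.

q(w) = -2w^2 + 2w + 4

L_0(w) = (w - 5/2)(w - 4) / [77/2] = (2/77)w^2 - (13/77)w + 20/77
L_1(w) = (w + 3)(w - 4) / [-33/4] = -(4/33)w^2 + (4/33)w + 16/11
L_2(w) = (w + 3)(w - 5/2) / [21/2] = (2/21)w^2 + (1/21)w - 5/7
q(w) = (-20)·L_0 + (-7/2)·L_1 + (-20)·L_2
  (-20)·L_0(w) = -(40/77)w^2 + (260/77)w - 400/77
  (-7/2)·L_1(w) = (14/33)w^2 - (14/33)w - 56/11
  (-20)·L_2(w) = -(40/21)w^2 - (20/21)w + 100/7
Adding term by term: -2w^2 + 2w + 4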